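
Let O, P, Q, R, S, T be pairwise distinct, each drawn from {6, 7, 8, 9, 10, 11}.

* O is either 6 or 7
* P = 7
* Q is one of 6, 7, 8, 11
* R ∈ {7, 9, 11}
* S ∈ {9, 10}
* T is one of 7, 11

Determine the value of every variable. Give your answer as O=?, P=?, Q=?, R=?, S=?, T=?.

P's domain is down to {7}, so P = 7. Strike 7 from O, Q, R, T.
T has just one choice, so T = 11. Eliminate 11 elsewhere: Q, R.
That leaves O = 6. Eliminate 6 elsewhere: Q.
Q must be 8 (only option left).
R's domain is down to {9}, so R = 9. Remove 9 from S.
S must be 10 (only option left).

O=6, P=7, Q=8, R=9, S=10, T=11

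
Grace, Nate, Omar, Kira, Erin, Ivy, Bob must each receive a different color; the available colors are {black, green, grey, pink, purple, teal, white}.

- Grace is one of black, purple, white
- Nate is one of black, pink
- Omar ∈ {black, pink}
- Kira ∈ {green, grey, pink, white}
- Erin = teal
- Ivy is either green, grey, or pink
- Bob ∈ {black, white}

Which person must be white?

Erin must be teal (only option left).
The 6 still-open variables together cover exactly {black, green, grey, pink, purple, white} — 6 values for 6 variables — and purple appears only in Grace's list, so Grace = purple.
Nate and Omar share exactly the 2 values {black, pink}; by pigeonhole those values go to them, so strike black, pink from Kira, Ivy, Bob.
So white goes to Bob.

Bob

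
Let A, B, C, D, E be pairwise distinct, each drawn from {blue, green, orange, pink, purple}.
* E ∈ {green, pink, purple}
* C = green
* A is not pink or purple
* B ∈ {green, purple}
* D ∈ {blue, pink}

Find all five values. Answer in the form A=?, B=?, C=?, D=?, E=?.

A=orange, B=purple, C=green, D=blue, E=pink

C has just one choice, so C = green. Remove green from A, B, E.
B must be purple (only option left). Strike purple from E.
That leaves E = pink. Remove pink from D.
That leaves D = blue. Remove blue from A.
A must be orange (only option left).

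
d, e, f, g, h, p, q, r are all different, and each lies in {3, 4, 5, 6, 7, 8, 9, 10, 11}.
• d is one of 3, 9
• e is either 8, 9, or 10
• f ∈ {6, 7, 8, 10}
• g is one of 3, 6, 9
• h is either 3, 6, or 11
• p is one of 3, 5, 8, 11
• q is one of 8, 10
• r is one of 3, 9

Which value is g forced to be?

6

The 8 variables together cover exactly {3, 5, 6, 7, 8, 9, 10, 11} — 8 values for 8 variables — and 5 appears only in p's list, so p = 5.
Among the 7 still-open variables, 7 fits only f (and all 7 values in {3, 6, 7, 8, 9, 10, 11} must be used), so f = 7.
The 6 still-open variables draw from only 6 values {3, 6, 8, 9, 10, 11}, so each is used; only h can be 11, hence h = 11.
The 5 still-open variables together cover exactly {3, 6, 8, 9, 10} — 5 values for 5 variables — and 6 appears only in g's list, so g = 6.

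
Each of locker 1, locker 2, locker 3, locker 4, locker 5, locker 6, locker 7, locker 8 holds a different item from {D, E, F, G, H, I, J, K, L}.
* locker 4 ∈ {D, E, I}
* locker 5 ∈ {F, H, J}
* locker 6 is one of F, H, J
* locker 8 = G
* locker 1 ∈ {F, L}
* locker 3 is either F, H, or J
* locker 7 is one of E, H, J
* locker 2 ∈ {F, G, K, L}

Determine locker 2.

locker 8's domain is down to {G}, so locker 8 = G. Eliminate G elsewhere: locker 2.
locker 3, locker 5, locker 6 share exactly the 3 values {F, H, J}; by pigeonhole those values go to them, so strike F, H, J from locker 1, locker 2, locker 7.
locker 1's domain is down to {L}, so locker 1 = L. So locker 2 can't be L.
So locker 2 = K.

K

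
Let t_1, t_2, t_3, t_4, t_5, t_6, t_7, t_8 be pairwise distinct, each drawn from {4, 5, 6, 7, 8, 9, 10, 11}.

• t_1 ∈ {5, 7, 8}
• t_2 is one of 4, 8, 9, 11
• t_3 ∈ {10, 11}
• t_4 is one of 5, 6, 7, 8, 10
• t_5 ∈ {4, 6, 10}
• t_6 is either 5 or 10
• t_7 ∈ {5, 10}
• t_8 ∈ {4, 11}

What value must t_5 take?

6

Among the 8 variables, 9 fits only t_2 (and all 8 values in {4, 5, 6, 7, 8, 9, 10, 11} must be used), so t_2 = 9.
t_6 and t_7 share exactly the 2 values {5, 10}; by pigeonhole those values go to them, so strike 5, 10 from t_1, t_3, t_4, t_5.
That leaves t_3 = 11. Remove 11 from t_8.
That leaves t_8 = 4. Strike 4 from t_5.
So t_5 = 6.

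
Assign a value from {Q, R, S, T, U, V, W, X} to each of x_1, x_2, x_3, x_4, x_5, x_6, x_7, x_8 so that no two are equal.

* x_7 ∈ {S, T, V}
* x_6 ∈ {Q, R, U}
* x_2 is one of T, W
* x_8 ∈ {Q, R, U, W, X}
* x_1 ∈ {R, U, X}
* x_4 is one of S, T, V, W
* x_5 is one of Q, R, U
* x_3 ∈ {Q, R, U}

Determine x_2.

x_3, x_5, x_6 between them cover only {Q, R, U} — a naked triple. Remove those values from x_1, x_8.
x_1 has just one choice, so x_1 = X. Strike X from x_8.
x_8 has just one choice, so x_8 = W. Strike W from x_2, x_4.
So x_2 = T.

T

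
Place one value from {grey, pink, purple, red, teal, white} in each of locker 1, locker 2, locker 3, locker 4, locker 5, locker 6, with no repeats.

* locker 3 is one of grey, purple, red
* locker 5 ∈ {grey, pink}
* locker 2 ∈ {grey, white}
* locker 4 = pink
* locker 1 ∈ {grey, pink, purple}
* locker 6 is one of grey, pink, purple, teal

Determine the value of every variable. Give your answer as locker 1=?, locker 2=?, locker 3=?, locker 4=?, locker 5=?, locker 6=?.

locker 4 has just one choice, so locker 4 = pink. Strike pink from locker 1, locker 5, locker 6.
locker 5 must be grey (only option left). So locker 1, locker 2, locker 3, locker 6 can't be grey.
locker 1 must be purple (only option left). Eliminate purple elsewhere: locker 3, locker 6.
locker 2 has just one choice, so locker 2 = white.
That leaves locker 3 = red.
locker 6's domain is down to {teal}, so locker 6 = teal.

locker 1=purple, locker 2=white, locker 3=red, locker 4=pink, locker 5=grey, locker 6=teal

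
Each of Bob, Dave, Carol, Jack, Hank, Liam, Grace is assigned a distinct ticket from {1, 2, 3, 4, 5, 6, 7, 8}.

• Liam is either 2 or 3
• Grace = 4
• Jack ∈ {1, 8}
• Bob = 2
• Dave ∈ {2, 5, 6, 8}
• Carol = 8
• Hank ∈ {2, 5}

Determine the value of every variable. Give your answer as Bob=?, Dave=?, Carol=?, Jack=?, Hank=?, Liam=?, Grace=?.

Bob=2, Dave=6, Carol=8, Jack=1, Hank=5, Liam=3, Grace=4

Bob has just one choice, so Bob = 2. Eliminate 2 elsewhere: Dave, Hank, Liam.
Carol's domain is down to {8}, so Carol = 8. Eliminate 8 elsewhere: Dave, Jack.
Jack has just one choice, so Jack = 1.
Hank has just one choice, so Hank = 5. Strike 5 from Dave.
Liam has just one choice, so Liam = 3.
Grace's domain is down to {4}, so Grace = 4.
Dave must be 6 (only option left).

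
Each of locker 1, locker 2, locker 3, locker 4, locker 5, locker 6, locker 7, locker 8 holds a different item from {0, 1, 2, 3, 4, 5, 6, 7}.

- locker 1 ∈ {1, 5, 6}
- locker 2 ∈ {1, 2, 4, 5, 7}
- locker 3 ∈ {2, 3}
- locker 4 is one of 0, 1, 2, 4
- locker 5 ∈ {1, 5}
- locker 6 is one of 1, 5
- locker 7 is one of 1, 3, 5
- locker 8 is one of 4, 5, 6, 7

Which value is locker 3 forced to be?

2

Among the 8 variables, 0 fits only locker 4 (and all 8 values in {0, 1, 2, 3, 4, 5, 6, 7} must be used), so locker 4 = 0.
locker 5 and locker 6 between them cover only {1, 5} — a naked pair. Remove those values from locker 1, locker 2, locker 7, locker 8.
locker 1 must be 6 (only option left). So locker 8 can't be 6.
locker 7's domain is down to {3}, so locker 7 = 3. So locker 3 can't be 3.
So locker 3 = 2.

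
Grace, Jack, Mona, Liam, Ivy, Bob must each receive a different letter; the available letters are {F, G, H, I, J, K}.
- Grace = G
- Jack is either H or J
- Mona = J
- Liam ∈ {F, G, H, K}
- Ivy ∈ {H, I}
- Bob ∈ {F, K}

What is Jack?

H

Grace's domain is down to {G}, so Grace = G. Remove G from Liam.
That leaves Mona = J. Remove J from Jack.
So Jack = H.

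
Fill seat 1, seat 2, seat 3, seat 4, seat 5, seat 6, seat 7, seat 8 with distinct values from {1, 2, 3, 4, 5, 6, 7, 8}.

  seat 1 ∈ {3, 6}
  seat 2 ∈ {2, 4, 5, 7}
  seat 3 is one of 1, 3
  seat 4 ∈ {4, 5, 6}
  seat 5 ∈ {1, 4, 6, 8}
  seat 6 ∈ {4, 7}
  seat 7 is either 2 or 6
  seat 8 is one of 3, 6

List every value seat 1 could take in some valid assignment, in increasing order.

3, 6

The 8 variables together cover exactly {1, 2, 3, 4, 5, 6, 7, 8} — 8 values for 8 variables — and 8 appears only in seat 5's list, so seat 5 = 8.
The 7 still-open variables together cover exactly {1, 2, 3, 4, 5, 6, 7} — 7 values for 7 variables — and 1 appears only in seat 3's list, so seat 3 = 1.
The 2 variables seat 1 and seat 8 are confined to {3, 6}, which locks those values in; drop them from seat 4, seat 7.
seat 7 has just one choice, so seat 7 = 2. So seat 2 can't be 2.
No further eliminations apply; seat 1 can still be any of 3, 6.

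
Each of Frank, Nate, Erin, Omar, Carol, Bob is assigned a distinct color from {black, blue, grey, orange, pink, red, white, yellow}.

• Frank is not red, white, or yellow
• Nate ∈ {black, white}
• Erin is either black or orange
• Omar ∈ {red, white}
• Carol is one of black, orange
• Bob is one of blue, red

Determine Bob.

Erin and Carol share exactly the 2 values {black, orange}; by pigeonhole those values go to them, so strike black, orange from Frank, Nate.
Nate's domain is down to {white}, so Nate = white. So Omar can't be white.
Omar must be red (only option left). Remove red from Bob.
So Bob = blue.

blue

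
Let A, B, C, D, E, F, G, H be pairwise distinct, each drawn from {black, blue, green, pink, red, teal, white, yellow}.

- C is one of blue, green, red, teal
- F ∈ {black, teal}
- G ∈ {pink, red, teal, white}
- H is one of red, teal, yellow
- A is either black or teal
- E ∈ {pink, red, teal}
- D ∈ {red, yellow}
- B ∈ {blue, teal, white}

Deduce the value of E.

pink

Among the 8 variables, green fits only C (and all 8 values in {black, blue, green, pink, red, teal, white, yellow} must be used), so C = green.
The 7 still-open variables together cover exactly {black, blue, pink, red, teal, white, yellow} — 7 values for 7 variables — and blue appears only in B's list, so B = blue.
The 6 still-open variables draw from only 6 values {black, pink, red, teal, white, yellow}, so each is used; only G can be white, hence G = white.
Among the 5 still-open variables, pink fits only E (and all 5 values in {black, pink, red, teal, yellow} must be used), so E = pink.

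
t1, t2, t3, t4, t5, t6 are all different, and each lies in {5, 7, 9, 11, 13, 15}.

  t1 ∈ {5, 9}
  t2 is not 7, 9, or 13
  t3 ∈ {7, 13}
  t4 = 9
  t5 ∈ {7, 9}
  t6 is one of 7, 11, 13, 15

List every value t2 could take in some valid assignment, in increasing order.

11, 15

t4 must be 9 (only option left). Strike 9 from t1, t5.
t5 must be 7 (only option left). Eliminate 7 elsewhere: t3, t6.
t1's domain is down to {5}, so t1 = 5. Strike 5 from t2.
t3 must be 13 (only option left). Eliminate 13 elsewhere: t6.
No further eliminations apply; t2 can still be any of 11, 15.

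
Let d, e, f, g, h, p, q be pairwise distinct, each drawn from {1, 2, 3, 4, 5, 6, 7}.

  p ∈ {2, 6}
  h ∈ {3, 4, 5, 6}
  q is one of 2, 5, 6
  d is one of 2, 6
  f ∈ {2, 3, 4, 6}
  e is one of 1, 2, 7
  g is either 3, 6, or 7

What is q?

5

Among the 7 variables, 1 fits only e (and all 7 values in {1, 2, 3, 4, 5, 6, 7} must be used), so e = 1.
The 6 still-open variables draw from only 6 values {2, 3, 4, 5, 6, 7}, so each is used; only g can be 7, hence g = 7.
d and p between them cover only {2, 6} — a naked pair. Remove those values from f, h, q.
So q = 5.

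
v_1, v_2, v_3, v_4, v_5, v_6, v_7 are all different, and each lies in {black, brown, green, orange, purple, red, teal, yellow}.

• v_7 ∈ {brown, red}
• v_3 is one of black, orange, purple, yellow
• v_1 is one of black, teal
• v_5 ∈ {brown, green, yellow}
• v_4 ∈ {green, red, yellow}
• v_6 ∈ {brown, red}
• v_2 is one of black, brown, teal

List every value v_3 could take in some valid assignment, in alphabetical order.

The 2 variables v_6 and v_7 are confined to {brown, red}, which locks those values in; drop them from v_2, v_4, v_5.
v_1 and v_2 between them cover only {black, teal} — a naked pair. Remove those values from v_3.
The 2 variables v_4 and v_5 are confined to {green, yellow}, which locks those values in; drop them from v_3.
No further eliminations apply; v_3 can still be any of orange, purple.

orange, purple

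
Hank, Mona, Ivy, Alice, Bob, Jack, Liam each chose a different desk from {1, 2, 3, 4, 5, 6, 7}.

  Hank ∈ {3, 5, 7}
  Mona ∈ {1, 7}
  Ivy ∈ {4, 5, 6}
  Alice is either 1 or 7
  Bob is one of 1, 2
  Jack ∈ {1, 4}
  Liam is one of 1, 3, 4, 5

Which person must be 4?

Among the 7 variables, 2 fits only Bob (and all 7 values in {1, 2, 3, 4, 5, 6, 7} must be used), so Bob = 2.
The 6 still-open variables together cover exactly {1, 3, 4, 5, 6, 7} — 6 values for 6 variables — and 6 appears only in Ivy's list, so Ivy = 6.
The 2 variables Mona and Alice are confined to {1, 7}, which locks those values in; drop them from Hank, Jack, Liam.
So 4 goes to Jack.

Jack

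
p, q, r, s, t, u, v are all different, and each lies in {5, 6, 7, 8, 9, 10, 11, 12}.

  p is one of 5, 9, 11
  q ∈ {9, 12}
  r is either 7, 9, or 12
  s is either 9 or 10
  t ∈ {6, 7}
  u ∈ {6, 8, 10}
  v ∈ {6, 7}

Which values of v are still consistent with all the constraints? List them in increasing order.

t and v share exactly the 2 values {6, 7}; by pigeonhole those values go to them, so strike 6, 7 from r, u.
q and r between them cover only {9, 12} — a naked pair. Remove those values from p, s.
s's domain is down to {10}, so s = 10. So u can't be 10.
u's domain is down to {8}, so u = 8.
No further eliminations apply; v can still be any of 6, 7.

6, 7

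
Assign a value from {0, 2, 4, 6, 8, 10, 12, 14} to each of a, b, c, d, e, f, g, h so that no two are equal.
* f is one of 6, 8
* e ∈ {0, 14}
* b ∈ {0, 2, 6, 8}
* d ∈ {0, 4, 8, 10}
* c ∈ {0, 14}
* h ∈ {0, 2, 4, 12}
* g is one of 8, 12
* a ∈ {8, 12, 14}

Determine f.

6

The 8 variables together cover exactly {0, 2, 4, 6, 8, 10, 12, 14} — 8 values for 8 variables — and 10 appears only in d's list, so d = 10.
Among the 7 still-open variables, 4 fits only h (and all 7 values in {0, 2, 4, 6, 8, 12, 14} must be used), so h = 4.
Among the 6 still-open variables, 2 fits only b (and all 6 values in {0, 2, 6, 8, 12, 14} must be used), so b = 2.
The 5 still-open variables draw from only 5 values {0, 6, 8, 12, 14}, so each is used; only f can be 6, hence f = 6.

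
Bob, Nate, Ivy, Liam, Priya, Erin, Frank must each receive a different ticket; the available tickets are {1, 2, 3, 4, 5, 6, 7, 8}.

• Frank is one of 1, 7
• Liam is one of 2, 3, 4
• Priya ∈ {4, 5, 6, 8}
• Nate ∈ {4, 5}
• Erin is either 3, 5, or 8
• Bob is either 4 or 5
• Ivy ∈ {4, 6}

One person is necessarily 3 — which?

Bob and Nate between them cover only {4, 5} — a naked pair. Remove those values from Ivy, Liam, Priya, Erin.
That leaves Ivy = 6. Strike 6 from Priya.
Priya has just one choice, so Priya = 8. Strike 8 from Erin.
So 3 goes to Erin.

Erin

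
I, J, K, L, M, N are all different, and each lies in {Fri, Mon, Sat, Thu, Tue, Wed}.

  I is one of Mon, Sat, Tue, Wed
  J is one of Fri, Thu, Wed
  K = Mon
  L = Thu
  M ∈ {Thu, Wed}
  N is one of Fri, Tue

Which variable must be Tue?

K must be Mon (only option left). Eliminate Mon elsewhere: I.
L has just one choice, so L = Thu. Eliminate Thu elsewhere: J, M.
M's domain is down to {Wed}, so M = Wed. Remove Wed from I, J.
J has just one choice, so J = Fri. Strike Fri from N.
So Tue goes to N.

N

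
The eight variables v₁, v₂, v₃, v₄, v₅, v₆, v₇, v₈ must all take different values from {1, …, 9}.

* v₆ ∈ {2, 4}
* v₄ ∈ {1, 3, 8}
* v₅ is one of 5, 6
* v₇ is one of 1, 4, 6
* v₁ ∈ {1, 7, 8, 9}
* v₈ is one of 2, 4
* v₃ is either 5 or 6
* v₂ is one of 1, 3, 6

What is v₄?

v₃ and v₅ share exactly the 2 values {5, 6}; by pigeonhole those values go to them, so strike 5, 6 from v₂, v₇.
The 2 variables v₆ and v₈ are confined to {2, 4}, which locks those values in; drop them from v₇.
v₇ has just one choice, so v₇ = 1. Strike 1 from v₁, v₂, v₄.
v₂ has just one choice, so v₂ = 3. So v₄ can't be 3.
So v₄ = 8.

8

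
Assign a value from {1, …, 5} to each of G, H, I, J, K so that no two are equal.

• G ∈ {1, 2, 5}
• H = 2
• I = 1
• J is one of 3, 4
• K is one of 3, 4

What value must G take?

H has just one choice, so H = 2. So G can't be 2.
That leaves I = 1. So G can't be 1.
So G = 5.

5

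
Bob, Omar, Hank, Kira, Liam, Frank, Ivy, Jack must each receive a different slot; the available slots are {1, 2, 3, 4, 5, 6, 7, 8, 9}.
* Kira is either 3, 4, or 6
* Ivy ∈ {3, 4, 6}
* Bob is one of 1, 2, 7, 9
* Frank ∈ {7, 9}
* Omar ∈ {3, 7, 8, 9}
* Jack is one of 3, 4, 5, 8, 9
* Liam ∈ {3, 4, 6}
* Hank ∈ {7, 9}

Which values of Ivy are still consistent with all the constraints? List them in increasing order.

Hank and Frank between them cover only {7, 9} — a naked pair. Remove those values from Bob, Omar, Jack.
Kira, Liam, Ivy share exactly the 3 values {3, 4, 6}; by pigeonhole those values go to them, so strike 3, 4, 6 from Omar, Jack.
Omar must be 8 (only option left). So Jack can't be 8.
Jack has just one choice, so Jack = 5.
No further eliminations apply; Ivy can still be any of 3, 4, 6.

3, 4, 6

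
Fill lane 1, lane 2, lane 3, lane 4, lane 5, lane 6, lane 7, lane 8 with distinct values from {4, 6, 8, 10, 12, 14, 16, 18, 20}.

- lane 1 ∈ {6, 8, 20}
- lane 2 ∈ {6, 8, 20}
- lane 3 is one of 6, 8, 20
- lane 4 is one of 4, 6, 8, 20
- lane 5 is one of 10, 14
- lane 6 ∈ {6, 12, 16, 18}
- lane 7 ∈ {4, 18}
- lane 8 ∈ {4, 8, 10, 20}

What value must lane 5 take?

lane 1, lane 2, lane 3 share exactly the 3 values {6, 8, 20}; by pigeonhole those values go to them, so strike 6, 8, 20 from lane 4, lane 6, lane 8.
lane 4's domain is down to {4}, so lane 4 = 4. So lane 7, lane 8 can't be 4.
That leaves lane 7 = 18. Remove 18 from lane 6.
lane 8 must be 10 (only option left). Remove 10 from lane 5.
So lane 5 = 14.

14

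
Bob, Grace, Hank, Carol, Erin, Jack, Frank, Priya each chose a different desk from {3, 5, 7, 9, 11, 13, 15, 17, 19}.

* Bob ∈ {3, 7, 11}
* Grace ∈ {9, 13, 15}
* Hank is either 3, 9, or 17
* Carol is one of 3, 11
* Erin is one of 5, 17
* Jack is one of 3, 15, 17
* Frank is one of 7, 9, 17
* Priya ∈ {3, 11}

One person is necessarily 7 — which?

The 8 variables together cover exactly {3, 5, 7, 9, 11, 13, 15, 17} — 8 values for 8 variables — and 5 appears only in Erin's list, so Erin = 5.
The 7 still-open variables together cover exactly {3, 7, 9, 11, 13, 15, 17} — 7 values for 7 variables — and 13 appears only in Grace's list, so Grace = 13.
The 6 still-open variables together cover exactly {3, 7, 9, 11, 15, 17} — 6 values for 6 variables — and 15 appears only in Jack's list, so Jack = 15.
Carol and Priya between them cover only {3, 11} — a naked pair. Remove those values from Bob, Hank.
So 7 goes to Bob.

Bob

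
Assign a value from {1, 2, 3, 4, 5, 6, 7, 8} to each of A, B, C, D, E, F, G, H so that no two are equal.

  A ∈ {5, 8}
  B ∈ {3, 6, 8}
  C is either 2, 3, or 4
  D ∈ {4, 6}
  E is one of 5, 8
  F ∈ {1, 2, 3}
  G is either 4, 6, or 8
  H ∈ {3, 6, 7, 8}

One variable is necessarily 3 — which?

B

The 8 variables together cover exactly {1, 2, 3, 4, 5, 6, 7, 8} — 8 values for 8 variables — and 1 appears only in F's list, so F = 1.
The 7 still-open variables draw from only 7 values {2, 3, 4, 5, 6, 7, 8}, so each is used; only C can be 2, hence C = 2.
The 6 still-open variables draw from only 6 values {3, 4, 5, 6, 7, 8}, so each is used; only H can be 7, hence H = 7.
The 5 still-open variables draw from only 5 values {3, 4, 5, 6, 8}, so each is used; only B can be 3, hence B = 3.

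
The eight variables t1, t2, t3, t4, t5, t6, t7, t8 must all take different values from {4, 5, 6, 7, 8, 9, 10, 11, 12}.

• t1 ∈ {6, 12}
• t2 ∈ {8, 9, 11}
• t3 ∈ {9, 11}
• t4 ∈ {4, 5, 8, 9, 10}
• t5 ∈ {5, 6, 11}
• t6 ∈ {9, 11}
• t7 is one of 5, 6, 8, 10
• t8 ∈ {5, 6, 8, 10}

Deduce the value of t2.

8

The 8 variables together cover exactly {4, 5, 6, 8, 9, 10, 11, 12} — 8 values for 8 variables — and 4 appears only in t4's list, so t4 = 4.
The 7 still-open variables draw from only 7 values {5, 6, 8, 9, 10, 11, 12}, so each is used; only t1 can be 12, hence t1 = 12.
t3 and t6 share exactly the 2 values {9, 11}; by pigeonhole those values go to them, so strike 9, 11 from t2, t5.
So t2 = 8.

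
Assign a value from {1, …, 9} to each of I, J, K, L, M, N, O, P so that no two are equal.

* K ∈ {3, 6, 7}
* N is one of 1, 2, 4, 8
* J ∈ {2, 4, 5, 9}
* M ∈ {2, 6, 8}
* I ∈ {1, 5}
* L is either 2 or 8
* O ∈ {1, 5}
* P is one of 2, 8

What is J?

9

I and O share exactly the 2 values {1, 5}; by pigeonhole those values go to them, so strike 1, 5 from J, N.
L and P between them cover only {2, 8} — a naked pair. Remove those values from J, M, N.
M has just one choice, so M = 6. Eliminate 6 elsewhere: K.
That leaves N = 4. Strike 4 from J.
So J = 9.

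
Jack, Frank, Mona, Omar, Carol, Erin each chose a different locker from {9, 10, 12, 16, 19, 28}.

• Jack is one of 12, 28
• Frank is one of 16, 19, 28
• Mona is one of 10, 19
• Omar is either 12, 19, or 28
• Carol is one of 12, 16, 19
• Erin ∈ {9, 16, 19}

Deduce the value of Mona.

The 6 variables draw from only 6 values {9, 10, 12, 16, 19, 28}, so each is used; only Erin can be 9, hence Erin = 9.
The 5 still-open variables together cover exactly {10, 12, 16, 19, 28} — 5 values for 5 variables — and 10 appears only in Mona's list, so Mona = 10.

10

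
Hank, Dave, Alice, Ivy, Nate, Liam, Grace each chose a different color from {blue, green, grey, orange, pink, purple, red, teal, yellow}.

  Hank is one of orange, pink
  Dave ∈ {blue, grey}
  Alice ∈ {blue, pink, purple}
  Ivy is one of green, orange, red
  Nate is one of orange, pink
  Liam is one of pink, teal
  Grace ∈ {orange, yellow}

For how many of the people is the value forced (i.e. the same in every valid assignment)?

2

Hank and Nate between them cover only {orange, pink} — a naked pair. Remove those values from Alice, Ivy, Liam, Grace.
Liam has just one choice, so Liam = teal.
Grace must be yellow (only option left).
Determined: Liam=teal, Grace=yellow. The other people each still have more than one consistent value. That makes 2.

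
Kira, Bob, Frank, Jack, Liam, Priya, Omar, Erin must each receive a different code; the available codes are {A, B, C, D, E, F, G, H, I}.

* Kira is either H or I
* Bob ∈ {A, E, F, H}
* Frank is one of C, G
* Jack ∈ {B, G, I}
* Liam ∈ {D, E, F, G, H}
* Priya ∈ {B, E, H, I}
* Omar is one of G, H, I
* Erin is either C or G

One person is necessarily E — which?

The 2 variables Frank and Erin are confined to {C, G}, which locks those values in; drop them from Jack, Liam, Omar.
Kira and Omar between them cover only {H, I} — a naked pair. Remove those values from Bob, Jack, Liam, Priya.
Jack has just one choice, so Jack = B. So Priya can't be B.
So E goes to Priya.

Priya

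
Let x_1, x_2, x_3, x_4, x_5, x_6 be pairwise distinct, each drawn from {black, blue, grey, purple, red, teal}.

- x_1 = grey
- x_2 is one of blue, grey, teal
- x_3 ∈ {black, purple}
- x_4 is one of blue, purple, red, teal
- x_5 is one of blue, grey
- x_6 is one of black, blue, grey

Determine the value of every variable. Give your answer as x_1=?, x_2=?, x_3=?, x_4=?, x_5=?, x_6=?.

x_1 must be grey (only option left). Strike grey from x_2, x_5, x_6.
x_5's domain is down to {blue}, so x_5 = blue. So x_2, x_4, x_6 can't be blue.
x_6 has just one choice, so x_6 = black. Eliminate black elsewhere: x_3.
That leaves x_2 = teal. Strike teal from x_4.
x_3's domain is down to {purple}, so x_3 = purple. So x_4 can't be purple.
That leaves x_4 = red.

x_1=grey, x_2=teal, x_3=purple, x_4=red, x_5=blue, x_6=black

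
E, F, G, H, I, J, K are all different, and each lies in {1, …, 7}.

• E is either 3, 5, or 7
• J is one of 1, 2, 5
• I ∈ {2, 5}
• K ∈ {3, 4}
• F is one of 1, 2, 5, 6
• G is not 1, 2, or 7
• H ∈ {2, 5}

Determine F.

The 7 variables draw from only 7 values {1, 2, 3, 4, 5, 6, 7}, so each is used; only E can be 7, hence E = 7.
The 2 variables H and I are confined to {2, 5}, which locks those values in; drop them from F, G, J.
J's domain is down to {1}, so J = 1. Remove 1 from F.
So F = 6.

6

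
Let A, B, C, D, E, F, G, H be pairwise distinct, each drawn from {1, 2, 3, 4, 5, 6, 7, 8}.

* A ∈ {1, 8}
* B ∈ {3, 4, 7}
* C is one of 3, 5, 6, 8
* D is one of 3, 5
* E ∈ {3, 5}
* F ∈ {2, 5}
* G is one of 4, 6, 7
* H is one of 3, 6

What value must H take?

Among the 8 variables, 1 fits only A (and all 8 values in {1, 2, 3, 4, 5, 6, 7, 8} must be used), so A = 1.
Among the 7 still-open variables, 2 fits only F (and all 7 values in {2, 3, 4, 5, 6, 7, 8} must be used), so F = 2.
Among the 6 still-open variables, 8 fits only C (and all 6 values in {3, 4, 5, 6, 7, 8} must be used), so C = 8.
D and E between them cover only {3, 5} — a naked pair. Remove those values from B, H.
So H = 6.

6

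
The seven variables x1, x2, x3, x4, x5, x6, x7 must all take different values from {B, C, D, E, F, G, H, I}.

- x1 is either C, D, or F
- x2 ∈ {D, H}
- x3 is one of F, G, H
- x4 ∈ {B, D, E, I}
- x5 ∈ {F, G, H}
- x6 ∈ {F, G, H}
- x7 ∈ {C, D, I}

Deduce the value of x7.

The 3 variables x3, x5, x6 are confined to {F, G, H}, which locks those values in; drop them from x1, x2.
That leaves x2 = D. Eliminate D elsewhere: x1, x4, x7.
x1 has just one choice, so x1 = C. So x7 can't be C.
So x7 = I.

I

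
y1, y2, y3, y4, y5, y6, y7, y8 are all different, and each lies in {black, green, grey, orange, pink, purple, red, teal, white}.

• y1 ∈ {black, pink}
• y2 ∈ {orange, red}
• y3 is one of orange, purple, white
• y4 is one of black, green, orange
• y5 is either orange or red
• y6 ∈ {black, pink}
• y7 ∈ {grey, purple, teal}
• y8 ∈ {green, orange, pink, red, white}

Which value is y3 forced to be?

purple

y1 and y6 share exactly the 2 values {black, pink}; by pigeonhole those values go to them, so strike black, pink from y4, y8.
y2 and y5 between them cover only {orange, red} — a naked pair. Remove those values from y3, y4, y8.
y4 has just one choice, so y4 = green. Strike green from y8.
That leaves y8 = white. Strike white from y3.
So y3 = purple.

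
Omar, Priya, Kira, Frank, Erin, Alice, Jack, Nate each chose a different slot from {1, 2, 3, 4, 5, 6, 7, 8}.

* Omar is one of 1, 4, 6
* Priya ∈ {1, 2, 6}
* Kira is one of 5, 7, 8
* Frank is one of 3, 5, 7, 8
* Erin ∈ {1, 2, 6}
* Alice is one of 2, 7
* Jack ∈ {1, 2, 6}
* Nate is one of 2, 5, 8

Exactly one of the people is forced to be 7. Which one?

The 8 variables together cover exactly {1, 2, 3, 4, 5, 6, 7, 8} — 8 values for 8 variables — and 3 appears only in Frank's list, so Frank = 3.
The 7 still-open variables together cover exactly {1, 2, 4, 5, 6, 7, 8} — 7 values for 7 variables — and 4 appears only in Omar's list, so Omar = 4.
Priya, Erin, Jack share exactly the 3 values {1, 2, 6}; by pigeonhole those values go to them, so strike 1, 2, 6 from Alice, Nate.
So 7 goes to Alice.

Alice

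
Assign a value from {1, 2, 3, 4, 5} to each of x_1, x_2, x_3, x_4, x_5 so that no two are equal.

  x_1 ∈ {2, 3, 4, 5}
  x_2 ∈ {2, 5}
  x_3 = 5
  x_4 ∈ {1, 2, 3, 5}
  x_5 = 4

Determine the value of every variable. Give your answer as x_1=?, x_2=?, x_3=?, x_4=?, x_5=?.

x_3 must be 5 (only option left). Remove 5 from x_1, x_2, x_4.
That leaves x_5 = 4. Strike 4 from x_1.
x_2's domain is down to {2}, so x_2 = 2. Strike 2 from x_1, x_4.
x_1 has just one choice, so x_1 = 3. Remove 3 from x_4.
x_4 has just one choice, so x_4 = 1.

x_1=3, x_2=2, x_3=5, x_4=1, x_5=4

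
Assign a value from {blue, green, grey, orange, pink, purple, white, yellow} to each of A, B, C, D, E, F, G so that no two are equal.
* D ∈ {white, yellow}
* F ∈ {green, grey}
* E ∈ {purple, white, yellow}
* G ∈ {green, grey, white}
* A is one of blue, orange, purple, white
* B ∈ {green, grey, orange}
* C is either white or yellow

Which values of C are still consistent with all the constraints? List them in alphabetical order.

The 7 variables draw from only 7 values {blue, green, grey, orange, purple, white, yellow}, so each is used; only A can be blue, hence A = blue.
Among the 6 still-open variables, orange fits only B (and all 6 values in {green, grey, orange, purple, white, yellow} must be used), so B = orange.
The 5 still-open variables draw from only 5 values {green, grey, purple, white, yellow}, so each is used; only E can be purple, hence E = purple.
C and D share exactly the 2 values {white, yellow}; by pigeonhole those values go to them, so strike white, yellow from G.
No further eliminations apply; C can still be any of white, yellow.

white, yellow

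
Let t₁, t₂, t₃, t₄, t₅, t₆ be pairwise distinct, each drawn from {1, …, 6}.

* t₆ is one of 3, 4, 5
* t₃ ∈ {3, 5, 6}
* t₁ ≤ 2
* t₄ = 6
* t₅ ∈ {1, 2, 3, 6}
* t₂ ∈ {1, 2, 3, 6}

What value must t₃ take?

t₄ must be 6 (only option left). So t₂, t₃, t₅ can't be 6.
The 5 still-open variables draw from only 5 values {1, 2, 3, 4, 5}, so each is used; only t₆ can be 4, hence t₆ = 4.
Among the 4 still-open variables, 5 fits only t₃ (and all 4 values in {1, 2, 3, 5} must be used), so t₃ = 5.

5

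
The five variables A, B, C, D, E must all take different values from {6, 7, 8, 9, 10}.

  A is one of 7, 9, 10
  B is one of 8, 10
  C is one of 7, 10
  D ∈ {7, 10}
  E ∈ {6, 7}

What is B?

8

The 5 variables together cover exactly {6, 7, 8, 9, 10} — 5 values for 5 variables — and 6 appears only in E's list, so E = 6.
Among the 4 still-open variables, 8 fits only B (and all 4 values in {7, 8, 9, 10} must be used), so B = 8.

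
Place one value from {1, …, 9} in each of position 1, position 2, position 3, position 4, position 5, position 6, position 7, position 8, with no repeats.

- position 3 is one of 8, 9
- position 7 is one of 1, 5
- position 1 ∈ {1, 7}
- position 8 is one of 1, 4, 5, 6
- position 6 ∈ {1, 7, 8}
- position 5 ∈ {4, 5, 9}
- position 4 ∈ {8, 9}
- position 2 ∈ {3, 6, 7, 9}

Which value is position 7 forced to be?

The 8 variables draw from only 8 values {1, 3, 4, 5, 6, 7, 8, 9}, so each is used; only position 2 can be 3, hence position 2 = 3.
The 7 still-open variables together cover exactly {1, 4, 5, 6, 7, 8, 9} — 7 values for 7 variables — and 6 appears only in position 8's list, so position 8 = 6.
The 6 still-open variables together cover exactly {1, 4, 5, 7, 8, 9} — 6 values for 6 variables — and 4 appears only in position 5's list, so position 5 = 4.
Among the 5 still-open variables, 5 fits only position 7 (and all 5 values in {1, 5, 7, 8, 9} must be used), so position 7 = 5.

5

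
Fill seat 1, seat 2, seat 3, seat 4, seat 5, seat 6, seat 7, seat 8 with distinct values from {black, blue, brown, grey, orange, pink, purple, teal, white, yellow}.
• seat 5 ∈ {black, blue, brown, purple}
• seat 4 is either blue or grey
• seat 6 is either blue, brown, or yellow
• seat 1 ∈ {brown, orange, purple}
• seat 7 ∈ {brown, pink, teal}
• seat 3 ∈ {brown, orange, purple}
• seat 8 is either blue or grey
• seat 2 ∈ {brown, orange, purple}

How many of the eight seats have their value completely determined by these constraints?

The 2 variables seat 4 and seat 8 are confined to {blue, grey}, which locks those values in; drop them from seat 5, seat 6.
seat 1, seat 2, seat 3 share exactly the 3 values {brown, orange, purple}; by pigeonhole those values go to them, so strike brown, orange, purple from seat 5, seat 6, seat 7.
That leaves seat 5 = black.
That leaves seat 6 = yellow.
Determined: seat 5=black, seat 6=yellow. The other seats each still have more than one consistent value. That makes 2.

2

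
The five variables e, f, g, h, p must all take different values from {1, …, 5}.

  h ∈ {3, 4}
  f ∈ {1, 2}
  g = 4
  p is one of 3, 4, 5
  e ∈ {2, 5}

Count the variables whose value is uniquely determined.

g must be 4 (only option left). Eliminate 4 elsewhere: h, p.
That leaves h = 3. Eliminate 3 elsewhere: p.
p must be 5 (only option left). Remove 5 from e.
That leaves e = 2. Remove 2 from f.
That leaves f = 1.
Every variable is fixed: e=2, f=1, g=4, h=3, p=5. That makes 5.

5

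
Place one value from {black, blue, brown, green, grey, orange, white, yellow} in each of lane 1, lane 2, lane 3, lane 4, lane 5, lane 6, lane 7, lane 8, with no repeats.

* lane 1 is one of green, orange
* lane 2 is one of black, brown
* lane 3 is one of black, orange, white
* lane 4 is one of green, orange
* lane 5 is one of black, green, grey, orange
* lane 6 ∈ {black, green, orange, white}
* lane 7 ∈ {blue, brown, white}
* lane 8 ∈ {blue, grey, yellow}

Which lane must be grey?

lane 5

The 8 variables together cover exactly {black, blue, brown, green, grey, orange, white, yellow} — 8 values for 8 variables — and yellow appears only in lane 8's list, so lane 8 = yellow.
The 7 still-open variables together cover exactly {black, blue, brown, green, grey, orange, white} — 7 values for 7 variables — and blue appears only in lane 7's list, so lane 7 = blue.
Among the 6 still-open variables, brown fits only lane 2 (and all 6 values in {black, brown, green, grey, orange, white} must be used), so lane 2 = brown.
The 5 still-open variables together cover exactly {black, green, grey, orange, white} — 5 values for 5 variables — and grey appears only in lane 5's list, so lane 5 = grey.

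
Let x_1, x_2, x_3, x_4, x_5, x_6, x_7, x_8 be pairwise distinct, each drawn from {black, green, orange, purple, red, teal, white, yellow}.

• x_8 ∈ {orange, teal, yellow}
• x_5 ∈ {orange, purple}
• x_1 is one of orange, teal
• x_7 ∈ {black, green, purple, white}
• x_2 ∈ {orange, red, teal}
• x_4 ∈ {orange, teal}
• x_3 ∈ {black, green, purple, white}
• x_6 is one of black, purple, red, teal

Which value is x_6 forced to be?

The 8 variables together cover exactly {black, green, orange, purple, red, teal, white, yellow} — 8 values for 8 variables — and yellow appears only in x_8's list, so x_8 = yellow.
The 2 variables x_1 and x_4 are confined to {orange, teal}, which locks those values in; drop them from x_2, x_5, x_6.
x_2 must be red (only option left). Strike red from x_6.
x_5's domain is down to {purple}, so x_5 = purple. Remove purple from x_3, x_6, x_7.
So x_6 = black.

black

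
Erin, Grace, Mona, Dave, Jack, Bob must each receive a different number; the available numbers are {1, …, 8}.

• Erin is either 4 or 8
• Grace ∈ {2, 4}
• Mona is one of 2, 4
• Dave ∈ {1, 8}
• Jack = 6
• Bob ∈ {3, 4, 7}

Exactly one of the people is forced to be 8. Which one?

Erin

Jack has just one choice, so Jack = 6.
Grace and Mona share exactly the 2 values {2, 4}; by pigeonhole those values go to them, so strike 2, 4 from Erin, Bob.
So 8 goes to Erin.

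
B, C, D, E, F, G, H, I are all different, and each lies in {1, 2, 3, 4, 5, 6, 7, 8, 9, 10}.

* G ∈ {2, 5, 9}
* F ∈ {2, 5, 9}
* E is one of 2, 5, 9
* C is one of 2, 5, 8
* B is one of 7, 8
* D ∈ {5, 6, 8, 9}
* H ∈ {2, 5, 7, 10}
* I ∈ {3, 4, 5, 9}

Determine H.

10

E, F, G between them cover only {2, 5, 9} — a naked triple. Remove those values from C, D, H, I.
C has just one choice, so C = 8. Strike 8 from B, D.
That leaves D = 6.
B's domain is down to {7}, so B = 7. Eliminate 7 elsewhere: H.
So H = 10.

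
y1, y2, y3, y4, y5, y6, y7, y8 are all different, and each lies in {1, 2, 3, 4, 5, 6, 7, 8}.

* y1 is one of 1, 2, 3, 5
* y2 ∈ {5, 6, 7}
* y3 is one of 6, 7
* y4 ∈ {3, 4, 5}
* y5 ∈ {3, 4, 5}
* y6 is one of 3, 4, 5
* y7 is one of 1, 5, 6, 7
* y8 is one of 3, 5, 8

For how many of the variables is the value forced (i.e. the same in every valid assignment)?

Among the 8 variables, 2 fits only y1 (and all 8 values in {1, 2, 3, 4, 5, 6, 7, 8} must be used), so y1 = 2.
The 7 still-open variables draw from only 7 values {1, 3, 4, 5, 6, 7, 8}, so each is used; only y7 can be 1, hence y7 = 1.
The 6 still-open variables draw from only 6 values {3, 4, 5, 6, 7, 8}, so each is used; only y8 can be 8, hence y8 = 8.
The 3 variables y4, y5, y6 are confined to {3, 4, 5}, which locks those values in; drop them from y2.
Determined: y1=2, y7=1, y8=8. The other variables each still have more than one consistent value. That makes 3.

3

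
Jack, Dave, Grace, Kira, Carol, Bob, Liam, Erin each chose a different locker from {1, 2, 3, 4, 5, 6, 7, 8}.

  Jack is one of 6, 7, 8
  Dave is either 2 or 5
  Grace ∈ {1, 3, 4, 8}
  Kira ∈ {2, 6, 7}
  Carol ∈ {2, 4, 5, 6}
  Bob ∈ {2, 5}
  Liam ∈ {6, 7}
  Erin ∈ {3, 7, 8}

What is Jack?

8

Among the 8 variables, 1 fits only Grace (and all 8 values in {1, 2, 3, 4, 5, 6, 7, 8} must be used), so Grace = 1.
The 7 still-open variables draw from only 7 values {2, 3, 4, 5, 6, 7, 8}, so each is used; only Erin can be 3, hence Erin = 3.
The 6 still-open variables together cover exactly {2, 4, 5, 6, 7, 8} — 6 values for 6 variables — and 4 appears only in Carol's list, so Carol = 4.
The 5 still-open variables draw from only 5 values {2, 5, 6, 7, 8}, so each is used; only Jack can be 8, hence Jack = 8.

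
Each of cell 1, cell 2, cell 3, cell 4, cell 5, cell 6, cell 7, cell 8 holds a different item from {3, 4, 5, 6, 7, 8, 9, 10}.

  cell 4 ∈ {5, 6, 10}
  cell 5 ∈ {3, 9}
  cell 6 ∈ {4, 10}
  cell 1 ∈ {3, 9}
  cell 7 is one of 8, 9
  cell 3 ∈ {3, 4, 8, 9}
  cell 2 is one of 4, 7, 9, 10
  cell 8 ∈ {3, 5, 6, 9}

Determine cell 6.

Among the 8 variables, 7 fits only cell 2 (and all 8 values in {3, 4, 5, 6, 7, 8, 9, 10} must be used), so cell 2 = 7.
The 2 variables cell 1 and cell 5 are confined to {3, 9}, which locks those values in; drop them from cell 3, cell 7, cell 8.
cell 7 must be 8 (only option left). Eliminate 8 elsewhere: cell 3.
That leaves cell 3 = 4. Remove 4 from cell 6.
So cell 6 = 10.

10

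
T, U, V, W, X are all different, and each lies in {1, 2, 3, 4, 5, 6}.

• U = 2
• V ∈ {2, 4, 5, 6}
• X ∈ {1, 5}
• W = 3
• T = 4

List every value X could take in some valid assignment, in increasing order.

T must be 4 (only option left). So V can't be 4.
U has just one choice, so U = 2. Strike 2 from V.
W must be 3 (only option left).
No further eliminations apply; X can still be any of 1, 5.

1, 5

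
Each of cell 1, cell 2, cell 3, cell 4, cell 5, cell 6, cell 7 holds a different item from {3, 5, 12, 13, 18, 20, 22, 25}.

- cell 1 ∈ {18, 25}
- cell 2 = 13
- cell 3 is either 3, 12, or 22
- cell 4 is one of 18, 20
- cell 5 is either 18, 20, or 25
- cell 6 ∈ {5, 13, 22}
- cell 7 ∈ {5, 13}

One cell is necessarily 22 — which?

cell 2 has just one choice, so cell 2 = 13. Eliminate 13 elsewhere: cell 6, cell 7.
cell 7 must be 5 (only option left). Eliminate 5 elsewhere: cell 6.
So 22 goes to cell 6.

cell 6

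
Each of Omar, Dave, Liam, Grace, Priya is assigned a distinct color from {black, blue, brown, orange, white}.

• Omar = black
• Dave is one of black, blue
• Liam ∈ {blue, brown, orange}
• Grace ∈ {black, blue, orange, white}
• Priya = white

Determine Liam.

Omar's domain is down to {black}, so Omar = black. Eliminate black elsewhere: Dave, Grace.
Dave must be blue (only option left). Eliminate blue elsewhere: Liam, Grace.
That leaves Priya = white. Eliminate white elsewhere: Grace.
Grace must be orange (only option left). Remove orange from Liam.
So Liam = brown.

brown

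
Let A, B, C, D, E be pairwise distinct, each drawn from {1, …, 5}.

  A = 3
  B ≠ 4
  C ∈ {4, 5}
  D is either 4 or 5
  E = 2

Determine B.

A must be 3 (only option left). Eliminate 3 elsewhere: B.
E must be 2 (only option left). Remove 2 from B.
Among the 3 still-open variables, 1 fits only B (and all 3 values in {1, 4, 5} must be used), so B = 1.

1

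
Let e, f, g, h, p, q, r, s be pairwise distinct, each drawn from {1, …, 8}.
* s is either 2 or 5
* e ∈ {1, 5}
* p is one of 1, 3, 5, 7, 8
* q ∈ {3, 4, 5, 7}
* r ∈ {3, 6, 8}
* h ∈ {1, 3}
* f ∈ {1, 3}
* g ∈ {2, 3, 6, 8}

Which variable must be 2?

Among the 8 variables, 4 fits only q (and all 8 values in {1, 2, 3, 4, 5, 6, 7, 8} must be used), so q = 4.
Among the 7 still-open variables, 7 fits only p (and all 7 values in {1, 2, 3, 5, 6, 7, 8} must be used), so p = 7.
f and h share exactly the 2 values {1, 3}; by pigeonhole those values go to them, so strike 1, 3 from e, g, r.
That leaves e = 5. So s can't be 5.
So 2 goes to s.

s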